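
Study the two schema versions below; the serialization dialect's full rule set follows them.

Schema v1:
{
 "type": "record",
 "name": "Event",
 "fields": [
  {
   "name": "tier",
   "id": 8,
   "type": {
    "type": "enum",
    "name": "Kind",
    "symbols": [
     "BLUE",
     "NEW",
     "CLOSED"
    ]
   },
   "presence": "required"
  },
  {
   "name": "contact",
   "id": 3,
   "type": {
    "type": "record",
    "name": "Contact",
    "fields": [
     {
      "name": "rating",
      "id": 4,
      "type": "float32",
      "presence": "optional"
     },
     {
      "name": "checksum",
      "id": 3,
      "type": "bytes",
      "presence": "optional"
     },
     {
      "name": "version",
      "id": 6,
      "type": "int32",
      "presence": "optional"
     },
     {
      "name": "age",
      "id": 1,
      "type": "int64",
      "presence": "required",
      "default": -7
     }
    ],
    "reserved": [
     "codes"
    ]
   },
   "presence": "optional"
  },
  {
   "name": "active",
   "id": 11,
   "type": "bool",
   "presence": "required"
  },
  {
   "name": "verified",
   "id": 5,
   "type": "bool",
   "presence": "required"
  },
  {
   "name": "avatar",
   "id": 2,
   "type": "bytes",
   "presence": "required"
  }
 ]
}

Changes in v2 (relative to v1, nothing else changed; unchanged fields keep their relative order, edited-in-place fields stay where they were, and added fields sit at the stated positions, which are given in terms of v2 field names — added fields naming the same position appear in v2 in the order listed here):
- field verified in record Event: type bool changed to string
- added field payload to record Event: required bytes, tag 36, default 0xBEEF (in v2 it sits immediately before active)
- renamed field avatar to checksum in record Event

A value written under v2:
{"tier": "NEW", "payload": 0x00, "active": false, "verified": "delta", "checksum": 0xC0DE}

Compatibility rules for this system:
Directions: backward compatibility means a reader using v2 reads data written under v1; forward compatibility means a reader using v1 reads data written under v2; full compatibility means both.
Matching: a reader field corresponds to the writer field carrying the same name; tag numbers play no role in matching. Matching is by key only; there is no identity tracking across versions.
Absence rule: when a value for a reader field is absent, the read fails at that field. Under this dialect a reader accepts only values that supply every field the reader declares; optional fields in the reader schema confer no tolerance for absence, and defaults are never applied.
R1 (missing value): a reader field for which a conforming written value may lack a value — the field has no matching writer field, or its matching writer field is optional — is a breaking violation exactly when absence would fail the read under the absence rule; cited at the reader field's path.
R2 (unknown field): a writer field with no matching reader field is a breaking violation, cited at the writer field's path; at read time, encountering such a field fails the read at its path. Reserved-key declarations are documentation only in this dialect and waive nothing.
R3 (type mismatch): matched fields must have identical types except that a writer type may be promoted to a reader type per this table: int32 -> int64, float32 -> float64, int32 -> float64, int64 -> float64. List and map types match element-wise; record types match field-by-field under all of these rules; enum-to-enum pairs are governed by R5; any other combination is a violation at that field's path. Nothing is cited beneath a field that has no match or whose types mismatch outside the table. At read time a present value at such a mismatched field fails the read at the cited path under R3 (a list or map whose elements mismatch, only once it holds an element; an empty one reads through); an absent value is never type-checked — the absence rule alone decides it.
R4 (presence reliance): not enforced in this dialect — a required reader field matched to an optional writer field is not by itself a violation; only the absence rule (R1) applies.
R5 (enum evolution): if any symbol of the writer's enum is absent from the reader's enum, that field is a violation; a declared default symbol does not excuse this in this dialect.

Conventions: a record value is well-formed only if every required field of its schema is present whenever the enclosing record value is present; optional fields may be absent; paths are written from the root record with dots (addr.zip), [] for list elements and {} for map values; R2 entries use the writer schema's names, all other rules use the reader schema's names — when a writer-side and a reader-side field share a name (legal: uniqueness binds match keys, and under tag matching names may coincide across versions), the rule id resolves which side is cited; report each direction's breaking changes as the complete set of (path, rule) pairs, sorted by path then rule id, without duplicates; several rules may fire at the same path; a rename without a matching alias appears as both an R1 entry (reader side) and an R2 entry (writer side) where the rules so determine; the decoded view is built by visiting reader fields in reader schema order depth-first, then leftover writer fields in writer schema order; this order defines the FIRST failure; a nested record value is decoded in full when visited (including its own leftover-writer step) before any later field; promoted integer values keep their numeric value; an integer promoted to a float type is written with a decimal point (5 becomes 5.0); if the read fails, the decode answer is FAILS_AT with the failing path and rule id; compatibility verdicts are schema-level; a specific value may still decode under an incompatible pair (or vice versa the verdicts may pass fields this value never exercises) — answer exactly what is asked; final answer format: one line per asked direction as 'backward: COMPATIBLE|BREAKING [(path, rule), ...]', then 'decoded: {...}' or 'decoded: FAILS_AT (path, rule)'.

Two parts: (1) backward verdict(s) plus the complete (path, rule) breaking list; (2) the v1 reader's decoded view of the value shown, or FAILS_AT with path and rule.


arrows below run writer -> reader for Event
backward analysis of Event with v2 as reader and v1 as writer:
  tier: paired with writer tier (Kind -> Kind; writer required)
  contact: paired with writer contact (Contact -> Contact; writer optional)
  payload: no writer-side match
  active: paired with writer active (bool -> bool; writer required)
  verified: paired with writer verified (bool -> string; writer required)
  checksum: no writer-side match
  leftover writer field: avatar
  contact.rating: paired with writer contact.rating (float32 -> float32; writer optional)
  contact.checksum: paired with writer contact.checksum (bytes -> bytes; writer optional)
  contact.version: paired with writer contact.version (int32 -> int32; writer optional)
  contact.age: paired with writer contact.age (int64 -> int64; writer required)
  violation R2 at avatar
  violation R1 at checksum
  violation R1 at contact
  violation R1 at contact.checksum
  violation R1 at contact.rating
  violation R1 at contact.version
  violation R1 at payload
  violation R3 at verified
  => 8 violation(s): backward is BREAKING for Event
decoding the Event value with the v1 reader:
  tier := "NEW"
  read fails at contact under R1 (no fill)
  => FAILS_AT (contact, R1)

backward: BREAKING [(avatar, R2), (checksum, R1), (contact, R1), (contact.checksum, R1), (contact.rating, R1), (contact.version, R1), (payload, R1), (verified, R3)]; decoded: FAILS_AT (contact, R1)


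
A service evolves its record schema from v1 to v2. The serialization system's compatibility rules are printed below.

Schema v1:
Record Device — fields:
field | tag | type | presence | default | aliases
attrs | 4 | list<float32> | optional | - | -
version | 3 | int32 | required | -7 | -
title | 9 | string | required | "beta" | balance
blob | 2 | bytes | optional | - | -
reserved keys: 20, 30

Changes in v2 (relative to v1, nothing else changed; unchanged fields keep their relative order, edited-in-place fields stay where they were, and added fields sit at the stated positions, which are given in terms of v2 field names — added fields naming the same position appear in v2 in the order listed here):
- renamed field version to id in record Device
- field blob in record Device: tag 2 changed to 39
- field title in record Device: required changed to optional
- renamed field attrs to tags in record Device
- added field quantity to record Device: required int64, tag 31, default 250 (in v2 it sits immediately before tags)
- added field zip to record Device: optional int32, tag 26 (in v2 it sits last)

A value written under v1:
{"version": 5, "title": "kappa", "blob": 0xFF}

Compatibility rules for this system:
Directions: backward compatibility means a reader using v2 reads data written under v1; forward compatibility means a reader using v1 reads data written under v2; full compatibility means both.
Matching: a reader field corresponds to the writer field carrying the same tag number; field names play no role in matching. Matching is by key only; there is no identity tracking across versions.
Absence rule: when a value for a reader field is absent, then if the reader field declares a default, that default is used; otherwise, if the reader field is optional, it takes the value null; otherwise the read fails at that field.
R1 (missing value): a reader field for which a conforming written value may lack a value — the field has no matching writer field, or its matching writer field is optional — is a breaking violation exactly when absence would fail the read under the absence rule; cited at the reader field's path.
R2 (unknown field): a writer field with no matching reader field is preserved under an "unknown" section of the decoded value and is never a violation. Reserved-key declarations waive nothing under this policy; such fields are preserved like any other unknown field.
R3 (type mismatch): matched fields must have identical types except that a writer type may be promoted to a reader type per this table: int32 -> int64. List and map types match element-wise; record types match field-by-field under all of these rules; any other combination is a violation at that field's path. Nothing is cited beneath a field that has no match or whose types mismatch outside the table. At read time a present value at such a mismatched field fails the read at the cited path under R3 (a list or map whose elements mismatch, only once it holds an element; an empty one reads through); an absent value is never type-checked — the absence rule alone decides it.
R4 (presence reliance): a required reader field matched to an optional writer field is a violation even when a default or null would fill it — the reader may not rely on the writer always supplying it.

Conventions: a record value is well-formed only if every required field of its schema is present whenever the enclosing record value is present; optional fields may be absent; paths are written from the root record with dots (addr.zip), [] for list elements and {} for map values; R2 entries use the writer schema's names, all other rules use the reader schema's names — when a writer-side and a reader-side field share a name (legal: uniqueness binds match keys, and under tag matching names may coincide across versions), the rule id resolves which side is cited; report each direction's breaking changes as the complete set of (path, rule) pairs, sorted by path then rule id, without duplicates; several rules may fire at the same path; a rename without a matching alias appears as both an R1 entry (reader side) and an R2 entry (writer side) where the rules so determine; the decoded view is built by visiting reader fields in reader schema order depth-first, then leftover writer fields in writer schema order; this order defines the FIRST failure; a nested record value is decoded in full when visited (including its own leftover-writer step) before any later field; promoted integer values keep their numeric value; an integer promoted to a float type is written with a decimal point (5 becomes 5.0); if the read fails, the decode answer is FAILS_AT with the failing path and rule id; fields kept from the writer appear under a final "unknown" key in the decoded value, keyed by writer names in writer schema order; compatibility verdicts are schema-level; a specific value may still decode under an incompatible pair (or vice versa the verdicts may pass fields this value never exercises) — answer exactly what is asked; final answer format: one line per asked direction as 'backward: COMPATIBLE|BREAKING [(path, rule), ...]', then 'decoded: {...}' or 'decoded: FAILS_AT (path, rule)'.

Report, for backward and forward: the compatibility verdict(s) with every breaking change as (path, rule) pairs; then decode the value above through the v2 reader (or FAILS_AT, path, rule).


the writer's type comes first in each Device pair
checking backward for Device: reader v2 against writer v1:
  no writer field matches reader quantity
  tags: list<float32> -> list<float32>, writer optional; from attrs
  id: int32 -> int32, writer required; from version
  title: string -> string, writer required; from title
  no writer field matches reader blob
  no writer field matches reader zip
  blob (writer side), unknown to reader
  nothing fires on Device: backward is COMPATIBLE
checking forward for Device: reader v1 against writer v2:
  attrs: list<float32> -> list<float32>, writer optional; from tags
  version: int32 -> int32, writer required; from id
  title: string -> string, writer optional; from title
  no writer field matches reader blob
  quantity (writer side), unknown to reader
  blob (writer side), unknown to reader
  zip (writer side), unknown to reader
  violation R4 at title
  => forward: BREAKING (1)
decoding the Device value with the v2 reader:
  quantity := 250 (no value, default fills)
  tags := null (not supplied -> null)
  id := 5 (from writer version)
  title := "kappa"
  blob := null (not supplied -> null)
  zip := null (not supplied -> null)
  writer blob: kept under "unknown"
  => decoded: {"quantity": 250, "tags": null, "id": 5, "title": "kappa", "blob": null, "zip": null, "unknown": {"blob": 0xFF}}

backward: COMPATIBLE []; forward: BREAKING [(title, R4)]; decoded: {"quantity": 250, "tags": null, "id": 5, "title": "kappa", "blob": null, "zip": null, "unknown": {"blob": 0xFF}}


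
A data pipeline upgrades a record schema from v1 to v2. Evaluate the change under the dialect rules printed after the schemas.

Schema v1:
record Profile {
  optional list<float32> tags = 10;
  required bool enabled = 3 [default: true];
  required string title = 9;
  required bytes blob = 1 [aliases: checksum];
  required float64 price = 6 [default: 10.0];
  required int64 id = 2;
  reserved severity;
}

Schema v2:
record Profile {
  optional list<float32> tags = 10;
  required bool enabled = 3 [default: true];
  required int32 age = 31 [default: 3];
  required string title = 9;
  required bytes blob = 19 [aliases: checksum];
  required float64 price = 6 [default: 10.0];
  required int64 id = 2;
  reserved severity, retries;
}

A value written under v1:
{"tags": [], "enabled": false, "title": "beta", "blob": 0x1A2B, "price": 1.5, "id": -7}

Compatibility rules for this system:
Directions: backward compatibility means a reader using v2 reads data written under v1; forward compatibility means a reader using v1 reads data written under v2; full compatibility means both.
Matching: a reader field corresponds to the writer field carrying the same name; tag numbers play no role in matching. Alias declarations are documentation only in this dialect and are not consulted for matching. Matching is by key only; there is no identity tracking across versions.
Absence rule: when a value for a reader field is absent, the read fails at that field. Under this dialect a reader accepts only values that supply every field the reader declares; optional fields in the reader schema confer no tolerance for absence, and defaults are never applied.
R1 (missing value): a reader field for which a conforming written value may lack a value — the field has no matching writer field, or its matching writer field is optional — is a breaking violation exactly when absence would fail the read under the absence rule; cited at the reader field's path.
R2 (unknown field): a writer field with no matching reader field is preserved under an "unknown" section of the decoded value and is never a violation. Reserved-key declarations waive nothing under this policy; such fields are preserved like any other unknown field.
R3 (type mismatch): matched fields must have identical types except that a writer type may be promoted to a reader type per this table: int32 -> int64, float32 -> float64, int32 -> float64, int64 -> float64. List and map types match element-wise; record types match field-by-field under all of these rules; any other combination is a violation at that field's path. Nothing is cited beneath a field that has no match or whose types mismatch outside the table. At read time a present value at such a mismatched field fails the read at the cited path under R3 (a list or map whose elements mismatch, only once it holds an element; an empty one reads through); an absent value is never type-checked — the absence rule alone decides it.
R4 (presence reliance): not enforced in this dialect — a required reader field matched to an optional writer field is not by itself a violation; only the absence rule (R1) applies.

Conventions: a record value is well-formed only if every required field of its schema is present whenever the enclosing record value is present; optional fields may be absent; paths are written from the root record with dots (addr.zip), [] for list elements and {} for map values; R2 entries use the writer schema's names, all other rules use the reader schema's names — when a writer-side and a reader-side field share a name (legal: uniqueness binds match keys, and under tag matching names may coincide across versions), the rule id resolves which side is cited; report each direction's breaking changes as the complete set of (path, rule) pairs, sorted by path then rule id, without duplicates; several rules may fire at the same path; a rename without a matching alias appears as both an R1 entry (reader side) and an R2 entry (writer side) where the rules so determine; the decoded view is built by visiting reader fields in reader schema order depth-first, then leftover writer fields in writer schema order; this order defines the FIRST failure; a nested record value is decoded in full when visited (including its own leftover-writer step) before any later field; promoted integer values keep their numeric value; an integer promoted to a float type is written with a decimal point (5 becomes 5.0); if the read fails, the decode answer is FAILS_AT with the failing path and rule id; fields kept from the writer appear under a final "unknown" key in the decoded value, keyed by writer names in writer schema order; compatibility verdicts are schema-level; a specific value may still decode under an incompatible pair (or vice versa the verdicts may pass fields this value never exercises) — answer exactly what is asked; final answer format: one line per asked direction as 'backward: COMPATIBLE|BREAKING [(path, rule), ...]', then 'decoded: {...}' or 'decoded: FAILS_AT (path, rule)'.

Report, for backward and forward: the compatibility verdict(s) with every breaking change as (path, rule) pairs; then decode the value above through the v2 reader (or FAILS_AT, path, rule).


backward: BREAKING [(age, R1), (tags, R1)]; forward: BREAKING [(tags, R1)]; decoded: FAILS_AT (age, R1)

in Profile below, arrows point writer -> reader
backward on Profile — v2 reading data written by v1:
  writer optional, list<float32> -> list<float32>: reader tags maps from writer tags
  writer required, bool -> bool: reader enabled maps from writer enabled
  age: no writer-side match
  writer required, string -> string: reader title maps from writer title
  writer required, bytes -> bytes: reader blob maps from writer blob
  writer required, float64 -> float64: reader price maps from writer price
  writer required, int64 -> int64: reader id maps from writer id
  breaking: (age, R1)
  breaking: (tags, R1)
  backward on Profile therefore BREAKING (2)
forward on Profile — v1 reading data written by v2:
  writer optional, list<float32> -> list<float32>: reader tags maps from writer tags
  writer required, bool -> bool: reader enabled maps from writer enabled
  writer required, string -> string: reader title maps from writer title
  writer required, bytes -> bytes: reader blob maps from writer blob
  writer required, float64 -> float64: reader price maps from writer price
  writer required, int64 -> int64: reader id maps from writer id
  age (writer side), unknown to reader
  breaking: (tags, R1)
  forward on Profile therefore BREAKING (1)
decode walk for Profile under reader schema v2:
  tags := []
  enabled := false
  read fails at age under R1 (no fill)
  => FAILS_AT (age, R1)


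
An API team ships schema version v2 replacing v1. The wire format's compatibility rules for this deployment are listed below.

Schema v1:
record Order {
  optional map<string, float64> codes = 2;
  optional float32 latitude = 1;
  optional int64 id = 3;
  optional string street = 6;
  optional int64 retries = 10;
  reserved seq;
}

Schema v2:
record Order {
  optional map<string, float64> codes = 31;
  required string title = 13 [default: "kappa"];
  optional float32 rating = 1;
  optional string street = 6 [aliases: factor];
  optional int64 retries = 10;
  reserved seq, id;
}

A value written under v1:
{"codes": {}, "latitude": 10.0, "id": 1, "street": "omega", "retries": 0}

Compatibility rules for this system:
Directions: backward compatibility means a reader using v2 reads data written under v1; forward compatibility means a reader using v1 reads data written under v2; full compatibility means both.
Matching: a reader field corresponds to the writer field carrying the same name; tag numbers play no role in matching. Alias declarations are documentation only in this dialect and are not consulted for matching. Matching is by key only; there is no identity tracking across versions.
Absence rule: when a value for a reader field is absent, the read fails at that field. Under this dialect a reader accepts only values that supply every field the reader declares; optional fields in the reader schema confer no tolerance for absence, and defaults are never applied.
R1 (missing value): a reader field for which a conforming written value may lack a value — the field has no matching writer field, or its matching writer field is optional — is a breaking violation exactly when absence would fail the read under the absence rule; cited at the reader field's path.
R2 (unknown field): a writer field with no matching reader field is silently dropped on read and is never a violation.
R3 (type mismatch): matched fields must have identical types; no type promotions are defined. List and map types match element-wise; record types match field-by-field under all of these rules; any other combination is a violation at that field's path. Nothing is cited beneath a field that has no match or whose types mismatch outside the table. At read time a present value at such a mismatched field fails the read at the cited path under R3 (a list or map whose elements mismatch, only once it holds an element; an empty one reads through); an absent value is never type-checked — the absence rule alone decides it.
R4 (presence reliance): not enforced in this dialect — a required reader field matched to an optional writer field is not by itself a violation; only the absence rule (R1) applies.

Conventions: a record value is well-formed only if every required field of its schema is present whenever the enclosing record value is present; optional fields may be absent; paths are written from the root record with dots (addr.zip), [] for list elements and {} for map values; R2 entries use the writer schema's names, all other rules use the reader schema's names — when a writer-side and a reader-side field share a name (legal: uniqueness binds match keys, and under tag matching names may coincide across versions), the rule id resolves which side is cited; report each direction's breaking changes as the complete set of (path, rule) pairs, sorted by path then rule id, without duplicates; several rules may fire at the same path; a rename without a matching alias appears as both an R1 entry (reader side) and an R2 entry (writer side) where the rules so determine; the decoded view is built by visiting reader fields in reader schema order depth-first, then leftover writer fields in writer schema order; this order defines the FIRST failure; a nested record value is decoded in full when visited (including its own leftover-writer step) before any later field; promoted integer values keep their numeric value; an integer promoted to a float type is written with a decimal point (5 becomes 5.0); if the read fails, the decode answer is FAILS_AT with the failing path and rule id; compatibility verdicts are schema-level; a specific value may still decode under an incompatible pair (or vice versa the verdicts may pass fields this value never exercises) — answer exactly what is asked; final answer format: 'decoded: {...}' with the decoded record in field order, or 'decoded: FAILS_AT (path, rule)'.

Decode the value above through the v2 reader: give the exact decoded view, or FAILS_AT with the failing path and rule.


arrows below run writer -> reader for Order
migrating the Order value to v2:
  codes := {}
  read fails at title under R1 (no fill)
  => FAILS_AT (title, R1)
remaining Order differences; none change what is asked:
  field codes in record Order: tag 2 changed to 31 -> fires no rule on Order under this dialect and leaves the result unchanged
  renamed field latitude to rating in record Order -> shifts the Order verdicts, not this decode
  removed field id from record Order (its key "id" joins the reserved list) -> shifts the Order verdicts, not this decode

decoded: FAILS_AT (title, R1)


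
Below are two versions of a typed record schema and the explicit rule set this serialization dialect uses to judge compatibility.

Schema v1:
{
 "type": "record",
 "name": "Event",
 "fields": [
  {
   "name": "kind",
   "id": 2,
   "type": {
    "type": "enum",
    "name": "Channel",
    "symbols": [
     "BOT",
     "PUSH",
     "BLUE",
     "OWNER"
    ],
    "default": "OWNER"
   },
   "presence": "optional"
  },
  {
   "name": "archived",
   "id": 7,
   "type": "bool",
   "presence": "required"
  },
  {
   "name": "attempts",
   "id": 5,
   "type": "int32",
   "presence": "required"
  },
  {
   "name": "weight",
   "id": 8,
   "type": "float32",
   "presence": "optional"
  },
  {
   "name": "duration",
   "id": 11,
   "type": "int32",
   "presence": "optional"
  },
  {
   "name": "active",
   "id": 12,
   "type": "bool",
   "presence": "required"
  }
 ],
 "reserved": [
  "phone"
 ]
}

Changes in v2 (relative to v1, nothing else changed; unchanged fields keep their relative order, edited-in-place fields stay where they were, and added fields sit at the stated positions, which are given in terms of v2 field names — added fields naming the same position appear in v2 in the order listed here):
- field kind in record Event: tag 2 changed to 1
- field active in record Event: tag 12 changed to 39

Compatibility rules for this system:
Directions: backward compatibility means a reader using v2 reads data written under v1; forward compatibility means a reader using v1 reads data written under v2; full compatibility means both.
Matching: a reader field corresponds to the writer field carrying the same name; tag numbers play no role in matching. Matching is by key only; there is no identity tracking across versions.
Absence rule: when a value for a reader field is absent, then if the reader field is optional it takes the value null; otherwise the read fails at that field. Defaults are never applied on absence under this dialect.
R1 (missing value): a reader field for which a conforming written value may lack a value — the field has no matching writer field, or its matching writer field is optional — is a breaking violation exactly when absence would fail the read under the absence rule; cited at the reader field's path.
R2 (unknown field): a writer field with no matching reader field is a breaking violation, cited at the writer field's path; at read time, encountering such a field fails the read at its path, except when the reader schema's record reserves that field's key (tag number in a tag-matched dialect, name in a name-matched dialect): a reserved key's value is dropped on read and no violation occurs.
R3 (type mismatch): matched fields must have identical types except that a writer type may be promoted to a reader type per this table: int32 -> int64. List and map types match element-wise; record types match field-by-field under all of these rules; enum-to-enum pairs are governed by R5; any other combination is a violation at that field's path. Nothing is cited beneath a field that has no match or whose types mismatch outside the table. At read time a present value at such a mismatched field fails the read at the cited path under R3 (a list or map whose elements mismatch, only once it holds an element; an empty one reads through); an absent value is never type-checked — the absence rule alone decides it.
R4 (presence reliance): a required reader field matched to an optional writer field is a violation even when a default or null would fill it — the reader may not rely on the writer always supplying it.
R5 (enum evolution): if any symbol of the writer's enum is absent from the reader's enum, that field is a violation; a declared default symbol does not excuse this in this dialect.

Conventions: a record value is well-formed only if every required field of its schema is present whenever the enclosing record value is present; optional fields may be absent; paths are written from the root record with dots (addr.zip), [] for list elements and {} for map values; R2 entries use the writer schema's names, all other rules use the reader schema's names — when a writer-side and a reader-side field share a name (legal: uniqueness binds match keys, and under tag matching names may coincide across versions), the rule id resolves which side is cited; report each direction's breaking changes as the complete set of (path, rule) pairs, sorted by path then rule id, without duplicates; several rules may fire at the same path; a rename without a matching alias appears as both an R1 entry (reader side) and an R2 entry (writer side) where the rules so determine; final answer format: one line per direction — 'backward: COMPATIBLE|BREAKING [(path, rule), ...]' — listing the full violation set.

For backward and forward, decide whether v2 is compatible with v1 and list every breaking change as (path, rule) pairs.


backward: COMPATIBLE []; forward: COMPATIBLE []

each type pair in Event: writer, then reader
checking backward for Event: reader v2 against writer v1:
  Channel -> Channel, writer optional: kind aligns to kind
  bool -> bool, writer required: archived aligns to archived
  int32 -> int32, writer required: attempts aligns to attempts
  float32 -> float32, writer optional: weight aligns to weight
  int32 -> int32, writer optional: duration aligns to duration
  bool -> bool, writer required: active aligns to active
  => backward verdict for Event: COMPATIBLE, no violations
checking forward for Event: reader v1 against writer v2:
  Channel -> Channel, writer optional: kind aligns to kind
  bool -> bool, writer required: archived aligns to archived
  int32 -> int32, writer required: attempts aligns to attempts
  float32 -> float32, writer optional: weight aligns to weight
  int32 -> int32, writer optional: duration aligns to duration
  bool -> bool, writer required: active aligns to active
  => forward verdict for Event: COMPATIBLE, no violations


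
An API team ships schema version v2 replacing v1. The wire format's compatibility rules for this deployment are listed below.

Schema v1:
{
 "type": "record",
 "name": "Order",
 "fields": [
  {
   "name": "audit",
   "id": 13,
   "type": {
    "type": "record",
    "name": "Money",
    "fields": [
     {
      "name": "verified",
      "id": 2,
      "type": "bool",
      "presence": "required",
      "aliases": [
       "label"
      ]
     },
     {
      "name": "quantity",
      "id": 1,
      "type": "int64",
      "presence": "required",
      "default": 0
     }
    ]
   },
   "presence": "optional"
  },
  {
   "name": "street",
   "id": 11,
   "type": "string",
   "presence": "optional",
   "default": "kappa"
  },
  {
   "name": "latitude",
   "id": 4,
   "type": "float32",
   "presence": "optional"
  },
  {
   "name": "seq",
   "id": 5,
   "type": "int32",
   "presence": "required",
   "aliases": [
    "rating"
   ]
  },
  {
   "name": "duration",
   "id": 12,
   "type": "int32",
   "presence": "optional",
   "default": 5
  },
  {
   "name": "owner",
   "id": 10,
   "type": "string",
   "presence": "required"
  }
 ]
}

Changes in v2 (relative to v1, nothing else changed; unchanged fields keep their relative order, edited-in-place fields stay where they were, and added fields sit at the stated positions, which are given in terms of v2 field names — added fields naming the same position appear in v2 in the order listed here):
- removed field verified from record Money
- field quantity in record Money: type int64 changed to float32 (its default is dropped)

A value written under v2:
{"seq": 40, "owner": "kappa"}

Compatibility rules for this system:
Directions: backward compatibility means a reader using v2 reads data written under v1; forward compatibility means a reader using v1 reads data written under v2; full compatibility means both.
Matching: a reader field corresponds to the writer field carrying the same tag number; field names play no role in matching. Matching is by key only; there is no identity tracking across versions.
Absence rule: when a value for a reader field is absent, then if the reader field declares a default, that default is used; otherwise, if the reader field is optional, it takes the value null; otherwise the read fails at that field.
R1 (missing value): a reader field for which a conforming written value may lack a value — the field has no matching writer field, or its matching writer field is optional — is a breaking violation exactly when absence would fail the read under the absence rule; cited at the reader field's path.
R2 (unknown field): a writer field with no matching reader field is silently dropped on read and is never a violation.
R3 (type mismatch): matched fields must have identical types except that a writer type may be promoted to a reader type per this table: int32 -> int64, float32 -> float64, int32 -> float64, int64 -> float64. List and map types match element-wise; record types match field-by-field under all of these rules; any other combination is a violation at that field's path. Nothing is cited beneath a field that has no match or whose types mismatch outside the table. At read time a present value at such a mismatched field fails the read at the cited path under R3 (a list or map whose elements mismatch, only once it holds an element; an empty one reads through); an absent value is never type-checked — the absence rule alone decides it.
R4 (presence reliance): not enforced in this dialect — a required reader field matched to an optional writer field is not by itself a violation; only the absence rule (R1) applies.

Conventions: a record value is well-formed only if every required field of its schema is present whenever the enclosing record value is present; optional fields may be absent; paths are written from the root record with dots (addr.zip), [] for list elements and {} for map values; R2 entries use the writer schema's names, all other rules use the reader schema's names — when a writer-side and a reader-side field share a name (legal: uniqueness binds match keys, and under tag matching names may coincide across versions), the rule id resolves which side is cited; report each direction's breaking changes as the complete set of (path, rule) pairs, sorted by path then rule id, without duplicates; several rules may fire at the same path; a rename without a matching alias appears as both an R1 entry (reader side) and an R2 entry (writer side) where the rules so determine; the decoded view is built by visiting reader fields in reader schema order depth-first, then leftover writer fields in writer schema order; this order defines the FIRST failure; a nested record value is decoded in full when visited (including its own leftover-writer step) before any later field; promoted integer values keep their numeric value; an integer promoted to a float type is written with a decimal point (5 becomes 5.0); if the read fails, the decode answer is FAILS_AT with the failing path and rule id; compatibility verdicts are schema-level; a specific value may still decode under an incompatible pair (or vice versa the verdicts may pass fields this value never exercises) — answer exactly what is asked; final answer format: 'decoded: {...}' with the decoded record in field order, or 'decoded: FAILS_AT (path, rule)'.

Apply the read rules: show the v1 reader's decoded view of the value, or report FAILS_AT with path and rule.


in Order below, arrows point writer -> reader
migrating the Order value to v1:
  audit := null (not supplied -> null)
  street := "kappa" (no value, default fills)
  latitude := null (not supplied -> null)
  seq := 40
  duration := 5 (no value, default fills)
  owner := "kappa"
  => decoded: {"audit": null, "street": "kappa", "latitude": null, "seq": 40, "duration": 5, "owner": "kappa"}
ruling out the remaining Order differences:
  removed field verified from record Money -> affects the rule determinations only; this particular Order value decodes identically
  field quantity in record Money: type int64 changed to float32 (its default is dropped) -> affects the rule determinations only; this particular Order value decodes identically

decoded: {"audit": null, "street": "kappa", "latitude": null, "seq": 40, "duration": 5, "owner": "kappa"}


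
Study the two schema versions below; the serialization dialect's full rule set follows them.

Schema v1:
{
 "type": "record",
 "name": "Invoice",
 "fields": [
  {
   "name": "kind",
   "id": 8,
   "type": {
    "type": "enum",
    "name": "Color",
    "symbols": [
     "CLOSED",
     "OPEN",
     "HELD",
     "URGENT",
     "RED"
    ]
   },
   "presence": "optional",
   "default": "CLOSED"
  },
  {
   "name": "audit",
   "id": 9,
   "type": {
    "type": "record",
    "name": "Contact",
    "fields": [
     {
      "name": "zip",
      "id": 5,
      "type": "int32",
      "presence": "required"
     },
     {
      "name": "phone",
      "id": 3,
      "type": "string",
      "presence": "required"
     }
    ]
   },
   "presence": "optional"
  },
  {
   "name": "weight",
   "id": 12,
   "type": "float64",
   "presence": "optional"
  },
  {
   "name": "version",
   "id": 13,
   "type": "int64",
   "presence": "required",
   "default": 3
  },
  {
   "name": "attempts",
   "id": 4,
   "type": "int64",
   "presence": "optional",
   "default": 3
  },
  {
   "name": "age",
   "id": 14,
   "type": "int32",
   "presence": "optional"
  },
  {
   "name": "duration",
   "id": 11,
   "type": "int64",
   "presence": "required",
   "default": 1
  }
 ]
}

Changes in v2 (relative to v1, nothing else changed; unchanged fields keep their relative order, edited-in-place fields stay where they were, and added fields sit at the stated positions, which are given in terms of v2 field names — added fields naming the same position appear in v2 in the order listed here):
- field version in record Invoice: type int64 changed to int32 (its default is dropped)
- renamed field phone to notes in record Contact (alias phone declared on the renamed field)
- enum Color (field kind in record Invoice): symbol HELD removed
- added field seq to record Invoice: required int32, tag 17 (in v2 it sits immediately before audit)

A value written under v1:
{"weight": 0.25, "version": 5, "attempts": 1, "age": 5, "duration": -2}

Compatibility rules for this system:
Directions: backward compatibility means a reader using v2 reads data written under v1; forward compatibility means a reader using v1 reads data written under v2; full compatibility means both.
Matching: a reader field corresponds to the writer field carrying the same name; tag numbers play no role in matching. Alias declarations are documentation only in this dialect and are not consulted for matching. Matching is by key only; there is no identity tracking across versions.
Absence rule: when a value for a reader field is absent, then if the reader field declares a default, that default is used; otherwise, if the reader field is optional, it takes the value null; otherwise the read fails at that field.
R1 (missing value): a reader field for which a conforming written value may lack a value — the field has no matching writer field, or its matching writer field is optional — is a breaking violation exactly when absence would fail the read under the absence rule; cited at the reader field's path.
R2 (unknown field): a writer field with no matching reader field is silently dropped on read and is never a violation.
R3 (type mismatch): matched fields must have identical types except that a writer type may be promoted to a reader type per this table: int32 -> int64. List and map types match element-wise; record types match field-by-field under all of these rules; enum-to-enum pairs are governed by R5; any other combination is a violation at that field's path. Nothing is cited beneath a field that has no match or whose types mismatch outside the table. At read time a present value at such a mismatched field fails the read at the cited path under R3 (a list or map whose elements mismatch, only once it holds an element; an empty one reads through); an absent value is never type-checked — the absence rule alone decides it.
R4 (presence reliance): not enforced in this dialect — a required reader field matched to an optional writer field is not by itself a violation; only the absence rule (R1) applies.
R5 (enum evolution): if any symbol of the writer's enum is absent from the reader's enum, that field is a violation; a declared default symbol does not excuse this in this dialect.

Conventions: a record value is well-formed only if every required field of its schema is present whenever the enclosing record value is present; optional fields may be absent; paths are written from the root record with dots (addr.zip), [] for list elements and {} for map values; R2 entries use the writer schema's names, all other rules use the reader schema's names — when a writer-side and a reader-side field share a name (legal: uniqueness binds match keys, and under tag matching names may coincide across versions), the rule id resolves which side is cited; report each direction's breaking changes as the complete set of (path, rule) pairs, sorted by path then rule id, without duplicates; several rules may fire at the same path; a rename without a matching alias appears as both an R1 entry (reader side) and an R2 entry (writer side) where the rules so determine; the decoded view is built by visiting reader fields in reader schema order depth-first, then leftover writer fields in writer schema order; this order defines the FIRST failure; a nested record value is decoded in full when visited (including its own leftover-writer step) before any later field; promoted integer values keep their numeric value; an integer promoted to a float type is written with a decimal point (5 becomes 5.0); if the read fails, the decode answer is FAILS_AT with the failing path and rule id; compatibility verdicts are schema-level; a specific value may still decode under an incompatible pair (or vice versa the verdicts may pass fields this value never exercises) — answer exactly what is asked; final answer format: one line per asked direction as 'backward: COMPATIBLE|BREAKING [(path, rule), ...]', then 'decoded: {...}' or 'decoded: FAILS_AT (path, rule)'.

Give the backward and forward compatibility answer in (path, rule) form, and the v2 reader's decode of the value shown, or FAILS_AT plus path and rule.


the writer's type comes first in each Invoice pair
backward for Invoice (reader v2, writer v1):
  kind <- kind (Color -> Color, writer optional)
  no writer field matches reader seq
  audit <- audit (Contact -> Contact, writer optional)
  weight <- weight (float64 -> float64, writer optional)
  version <- version (int64 -> int32, writer required)
  attempts <- attempts (int64 -> int64, writer optional)
  age <- age (int32 -> int32, writer optional)
  duration <- duration (int64 -> int64, writer required)
  audit.zip <- audit.zip (int32 -> int32, writer required)
  no writer field matches reader audit.notes
  leftover writer field: audit.phone
  R1 fires at audit.notes
  R5 fires at kind
  R1 fires at seq
  R3 fires at version
  backward on Invoice therefore BREAKING (4)
forward for Invoice (reader v1, writer v2):
  kind <- kind (Color -> Color, writer optional)
  audit <- audit (Contact -> Contact, writer optional)
  weight <- weight (float64 -> float64, writer optional)
  version <- version (int32 -> int64, writer required)
  attempts <- attempts (int64 -> int64, writer optional)
  age <- age (int32 -> int32, writer optional)
  duration <- duration (int64 -> int64, writer required)
  leftover writer field: seq
  audit.zip <- audit.zip (int32 -> int32, writer required)
  no writer field matches reader audit.phone
  leftover writer field: audit.notes
  R1 fires at audit.phone
  forward on Invoice therefore BREAKING (1)
decode walk for Invoice under reader schema v2:
  kind := "CLOSED" (missing; default applied)
  read fails at seq under R1 (no fill)
  => FAILS_AT (seq, R1)

backward: BREAKING [(audit.notes, R1), (kind, R5), (seq, R1), (version, R3)]; forward: BREAKING [(audit.phone, R1)]; decoded: FAILS_AT (seq, R1)
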